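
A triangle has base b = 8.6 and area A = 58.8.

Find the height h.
A = ½·b·h  ⇒  h = 2A/b = 2·58.8/8.6 = 117.6/8.6 ≈ 13.6744

h = 13.67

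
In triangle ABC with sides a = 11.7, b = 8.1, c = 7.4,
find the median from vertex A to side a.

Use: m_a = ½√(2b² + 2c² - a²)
m_a = ½√(2·8.1² + 2·7.4² − 11.7²) = ½√(2·65.61 + 2·54.76 − 136.89) = ½√(131.22 + 109.52 − 136.89) = ½√103.85
√103.85 ≈ 10.1907, so m_a ≈ 5.09534

m_a = 5.095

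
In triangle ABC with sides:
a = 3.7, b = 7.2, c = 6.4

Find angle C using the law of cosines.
c² = a² + b² − 2ab·cos(C)  ⇒  cos(C) = (a² + b² − c²)/(2ab)
cos(C) = (3.7² + 7.2² − 6.4²)/(2·3.7·7.2) = (13.69 + 51.84 − 40.96)/53.28 = 24.57/53.28 ≈ 0.461149
C = arccos(0.461149) ≈ 62.5387°

C = 62.54°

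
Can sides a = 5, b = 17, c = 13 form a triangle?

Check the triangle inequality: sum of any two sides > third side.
a + b vs c: 5 + 17 = 22 > 13  ✓
a + c vs b: 5 + 13 = 18 > 17  ✓
b + c vs a: 17 + 13 = 30 > 5  ✓

Yes, triangle inequality satisfied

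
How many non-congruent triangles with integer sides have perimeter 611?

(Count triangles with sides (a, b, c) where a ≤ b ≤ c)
Let a ≤ b ≤ c with a + b + c = 611. The only binding inequality is a + b > c, i.e. 611 − c > c, so c < 611/2; and c ≥ 611/3 since c is the largest side.
So 204 ≤ c ≤ 305. For each c, b runs from ⌈(611 − c)/2⌉ up to c (then a = 611 − b − c satisfies 1 ≤ a ≤ b automatically), giving c − ⌈(611 − c)/2⌉ + 1 choices.
Summing over c: 1 + 3 + 4 + 6 + … + 151 + 153  (102 terms, c = 204, …, 305) = 7854
Check (closed form: nearest integer to p²/48 for even p, (p+3)²/48 for odd p): (611+3)²/48 = 614²/48 = 376996/48 ≈ 7854.08 → 7854

7854 triangles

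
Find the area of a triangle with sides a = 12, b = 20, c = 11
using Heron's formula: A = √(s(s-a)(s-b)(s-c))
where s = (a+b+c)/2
s = (12 + 20 + 11)/2 = 43/2 = 21.5
s − a = 9.5, s − b = 1.5, s − c = 10.5
s(s−a)(s−b)(s−c) = 21.5·9.5·1.5·10.5 = 3216.9375
Area = √3216.9375 ≈ 56.7181

s = 21.5, Area = 56.72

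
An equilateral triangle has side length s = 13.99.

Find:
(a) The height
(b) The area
(a) The height splits the triangle into two 30-60-90 halves: h = s·√3/2 = 13.99·1.73205/2 ≈ 24.2314/2 ≈ 12.1157
(b) Area = (√3/4)·s² = (√3/4)·13.99² = (√3/4)·195.7201 ≈ 0.433013·195.7201 ≈ 84.7493

Height = 12.12, Area = 84.75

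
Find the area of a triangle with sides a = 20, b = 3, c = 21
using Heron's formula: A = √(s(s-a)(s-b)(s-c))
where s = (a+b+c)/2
s = (20 + 3 + 21)/2 = 44/2 = 22
s − a = 2, s − b = 19, s − c = 1
s(s−a)(s−b)(s−c) = 22·2·19·1 = 836
Area = √836 ≈ 28.9137

s = 22.0, Area = 28.91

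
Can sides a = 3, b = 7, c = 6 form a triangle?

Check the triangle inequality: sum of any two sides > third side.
a + b vs c: 3 + 7 = 10 > 6  ✓
a + c vs b: 3 + 6 = 9 > 7  ✓
b + c vs a: 7 + 6 = 13 > 3  ✓

Yes, triangle inequality satisfied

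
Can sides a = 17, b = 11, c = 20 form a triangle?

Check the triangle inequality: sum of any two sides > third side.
a + b vs c: 17 + 11 = 28 > 20  ✓
a + c vs b: 17 + 20 = 37 > 11  ✓
b + c vs a: 11 + 20 = 31 > 17  ✓

Yes, triangle inequality satisfied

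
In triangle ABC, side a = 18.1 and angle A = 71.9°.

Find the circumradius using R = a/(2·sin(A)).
R = a/(2·sin(A)) = 18.1/(2·sin(71.9°))
sin(71.9°) ≈ 0.950516
R ≈ 18.1/(2·0.950516) = 18.1/1.90103 ≈ 9.52115

R = 9.521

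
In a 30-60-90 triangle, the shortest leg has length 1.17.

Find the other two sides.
In a 30-60-90 triangle the sides are in ratio 1 : √3 : 2 (short leg : long leg : hypotenuse).
Long leg = 1.17·√3 ≈ 1.17·1.73205 ≈ 2.0265
Hypotenuse = 2·1.17 = 2.34

Long leg = 1.17√3 = 2.026, Hypotenuse = 2.34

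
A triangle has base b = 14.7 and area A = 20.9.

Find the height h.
A = ½·b·h  ⇒  h = 2A/b = 2·20.9/14.7 = 41.8/14.7 ≈ 2.84354

h = 2.844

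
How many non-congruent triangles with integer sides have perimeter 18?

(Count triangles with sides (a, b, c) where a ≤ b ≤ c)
Let a ≤ b ≤ c with a + b + c = 18. The only binding inequality is a + b > c, i.e. 18 − c > c, so c < 18/2; and c ≥ 18/3 since c is the largest side.
So 6 ≤ c ≤ 8. For each c, b runs from ⌈(18 − c)/2⌉ up to c (then a = 18 − b − c satisfies 1 ≤ a ≤ b automatically), giving c − ⌈(18 − c)/2⌉ + 1 choices.
Summing over c: 1 + 2 + 4 = 7
Check (closed form: nearest integer to p²/48 for even p, (p+3)²/48 for odd p): 18²/48 = 324/48 ≈ 6.75 → 7

7 triangles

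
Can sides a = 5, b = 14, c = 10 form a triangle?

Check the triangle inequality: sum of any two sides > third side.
a + b vs c: 5 + 14 = 19 > 10  ✓
a + c vs b: 5 + 10 = 15 > 14  ✓
b + c vs a: 14 + 10 = 24 > 5  ✓

Yes, triangle inequality satisfied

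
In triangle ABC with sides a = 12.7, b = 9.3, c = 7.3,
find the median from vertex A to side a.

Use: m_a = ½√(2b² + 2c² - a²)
m_a = ½√(2·9.3² + 2·7.3² − 12.7²) = ½√(2·86.49 + 2·53.29 − 161.29) = ½√(172.98 + 106.58 − 161.29) = ½√118.27
√118.27 ≈ 10.8752, so m_a ≈ 5.4376

m_a = 5.438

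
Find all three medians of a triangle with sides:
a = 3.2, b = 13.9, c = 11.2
Median formula: m_a = ½√(2b² + 2c² − a²) (and cyclically). a² = 10.24, b² = 193.21, c² = 125.44.
m_a = ½√(2·193.21 + 2·125.44 − 10.24) = ½√627.06 ≈ ½·25.0412 ≈ 12.5206
m_b = ½√(2·10.24 + 2·125.44 − 193.21) = ½√78.15 ≈ ½·8.84025 ≈ 4.42012
m_c = ½√(2·10.24 + 2·193.21 − 125.44) = ½√281.46 ≈ ½·16.7768 ≈ 8.38838

m_a = 12.52, m_b = 4.42, m_c = 8.388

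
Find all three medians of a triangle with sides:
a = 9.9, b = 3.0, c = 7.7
Median formula: m_a = ½√(2b² + 2c² − a²) (and cyclically). a² = 98.01, b² = 9, c² = 59.29.
m_a = ½√(2·9 + 2·59.29 − 98.01) = ½√38.57 ≈ ½·6.21048 ≈ 3.10524
m_b = ½√(2·98.01 + 2·59.29 − 9) = ½√305.6 ≈ ½·17.4814 ≈ 8.74071
m_c = ½√(2·98.01 + 2·9 − 59.29) = ½√154.73 ≈ ½·12.4391 ≈ 6.21953

m_a = 3.105, m_b = 8.741, m_c = 6.22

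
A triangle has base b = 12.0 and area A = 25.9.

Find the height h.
A = ½·b·h  ⇒  h = 2A/b = 2·25.9/12.0 = 51.8/12.0 ≈ 4.31667

h = 4.317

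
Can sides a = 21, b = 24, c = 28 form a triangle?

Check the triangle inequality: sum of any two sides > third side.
a + b vs c: 21 + 24 = 45 > 28  ✓
a + c vs b: 21 + 28 = 49 > 24  ✓
b + c vs a: 24 + 28 = 52 > 21  ✓

Yes, triangle inequality satisfied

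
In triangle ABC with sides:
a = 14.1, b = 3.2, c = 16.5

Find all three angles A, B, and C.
Law of cosines for each angle (a² = 198.81, b² = 10.24, c² = 272.25):
cos(A) = (b² + c² − a²)/(2bc) = (10.24 + 272.25 − 198.81)/(2·3.2·16.5) = 83.68/105.6 ≈ 0.792424  ⇒  A ≈ 37.5874°
cos(B) = (a² + c² − b²)/(2ac) = (198.81 + 272.25 − 10.24)/(2·14.1·16.5) = 460.82/465.3 ≈ 0.990372  ⇒  B ≈ 7.95718°
cos(C) = (a² + b² − c²)/(2ab) = (198.81 + 10.24 − 272.25)/(2·14.1·3.2) = -63.2/90.24 ≈ -0.700355  ⇒  C ≈ 134.455°
Check: A + B + C ≈ 180°

A = 37.59°, B = 7.957°, C = 134.5°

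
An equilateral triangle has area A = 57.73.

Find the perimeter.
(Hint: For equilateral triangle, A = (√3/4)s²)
A = (√3/4)s²  ⇒  s² = 4A/√3 = 4·57.73/√3 = 230.92/1.73205 ≈ 133.322
s ≈ √133.322 ≈ 11.5465
Perimeter = 3s ≈ 3·11.5465 ≈ 34.6395

Perimeter = 34.64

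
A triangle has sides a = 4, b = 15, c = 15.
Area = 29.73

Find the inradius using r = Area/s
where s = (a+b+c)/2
s = (4 + 15 + 15)/2 = 34/2 = 17
r = Area/s = 29.73/17 ≈ 1.74882

r = 1.749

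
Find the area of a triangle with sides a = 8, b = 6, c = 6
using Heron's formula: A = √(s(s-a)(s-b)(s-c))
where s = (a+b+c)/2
s = (8 + 6 + 6)/2 = 20/2 = 10
s − a = 2, s − b = 4, s − c = 4
s(s−a)(s−b)(s−c) = 10·2·4·4 = 320
Area = √320 ≈ 17.8885

s = 10.0, Area = 17.89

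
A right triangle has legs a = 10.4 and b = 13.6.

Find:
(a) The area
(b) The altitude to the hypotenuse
(a) The legs are perpendicular, so Area = ½·a·b = ½·10.4·13.6 = ½·141.44 = 70.72
(b) Hypotenuse c = √(a² + b²) = √(108.16 + 184.96) = √293.12 ≈ 17.1207
    Area = ½·c·h_c  ⇒  h_c = 2·Area/c = 141.44/17.1207 ≈ 8.26132

Area = 70.72, h_c = 8.261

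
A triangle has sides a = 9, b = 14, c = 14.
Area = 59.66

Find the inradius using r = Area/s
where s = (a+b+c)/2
s = (9 + 14 + 14)/2 = 37/2 = 18.5
r = Area/s = 59.66/18.5 ≈ 3.22486

r = 3.225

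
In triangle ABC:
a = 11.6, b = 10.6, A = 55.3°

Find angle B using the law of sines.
a/sin(A) = b/sin(B)  ⇒  sin(B) = b·sin(A)/a = 10.6·sin(55.3°)/11.6
sin(55.3°) ≈ 0.822144
sin(B) ≈ 10.6·0.822144/11.6 ≈ 8.71473/11.6 ≈ 0.75127
B = arcsin(0.75127) ≈ 48.7005°
(Since b ≤ a we need B ≤ A, so the obtuse alternative 180° − 48.7005° ≈ 131.3° is rejected.)

B = 48.7°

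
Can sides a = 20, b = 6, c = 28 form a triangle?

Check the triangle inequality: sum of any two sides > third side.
a + b vs c: 20 + 6 = 26 ≤ 28  ✗
a + c vs b: 20 + 28 = 48 > 6  ✓
b + c vs a: 6 + 28 = 34 > 20  ✓

No: 20 + 6 = 26 is not > 28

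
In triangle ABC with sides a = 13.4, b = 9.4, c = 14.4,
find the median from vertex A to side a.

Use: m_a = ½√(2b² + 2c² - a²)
m_a = ½√(2·9.4² + 2·14.4² − 13.4²) = ½√(2·88.36 + 2·207.36 − 179.56) = ½√(176.72 + 414.72 − 179.56) = ½√411.88
√411.88 ≈ 20.2948, so m_a ≈ 10.1474

m_a = 10.15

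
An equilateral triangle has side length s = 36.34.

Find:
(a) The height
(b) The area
(a) The height splits the triangle into two 30-60-90 halves: h = s·√3/2 = 36.34·1.73205/2 ≈ 62.9427/2 ≈ 31.4714
(b) Area = (√3/4)·s² = (√3/4)·36.34² = (√3/4)·1320.5956 ≈ 0.433013·1320.5956 ≈ 571.835

Height = 31.47, Area = 571.8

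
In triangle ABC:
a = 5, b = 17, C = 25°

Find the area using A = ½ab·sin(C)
A = ½·a·b·sin(C) = ½·5·17·sin(25°)
sin(25°) ≈ 0.422618
A ≈ ½·85·0.422618 = 42.5·0.422618 ≈ 17.9613

Area = 17.96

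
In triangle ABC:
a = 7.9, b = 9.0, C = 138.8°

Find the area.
Two sides and the included angle (SAS): A = ½·a·b·sin(C) = ½·7.9·9.0·sin(138.8°)
sin(138.8°) ≈ 0.658689
A ≈ ½·71.1·0.658689 = 35.55·0.658689 ≈ 23.4164

Area = 23.42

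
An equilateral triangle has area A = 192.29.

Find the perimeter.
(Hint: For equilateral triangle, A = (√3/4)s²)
A = (√3/4)s²  ⇒  s² = 4A/√3 = 4·192.29/√3 = 769.16/1.73205 ≈ 444.075
s ≈ √444.075 ≈ 21.0731
Perimeter = 3s ≈ 3·21.0731 ≈ 63.2192

Perimeter = 63.22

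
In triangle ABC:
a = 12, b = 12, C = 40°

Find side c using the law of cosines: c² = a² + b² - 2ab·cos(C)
c² = 12² + 12² − 2·12·12·cos(40°)
cos(40°) ≈ 0.766044
c² ≈ 144 + 144 − 288·(0.766044) ≈ 288 − 220.621 ≈ 67.3792
c ≈ √67.3792 ≈ 8.20848

c = 8.208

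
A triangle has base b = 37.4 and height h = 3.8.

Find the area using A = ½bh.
A = ½·b·h = ½·37.4·3.8 = ½·142.12 = 71.06

Area = 71.06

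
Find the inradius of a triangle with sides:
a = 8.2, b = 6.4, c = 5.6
r = Area/s where s is the semi-perimeter.
s = (8.2 + 6.4 + 5.6)/2 = 20.2/2 = 10.1
Area = √(s(s−a)(s−b)(s−c)) = √(10.1·1.9·3.7·4.5) ≈ √319.514 ≈ 17.8749
r ≈ 17.8749/10.1 ≈ 1.7698

r = 1.77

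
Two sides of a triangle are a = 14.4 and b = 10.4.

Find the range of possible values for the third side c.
Triangle inequality: |a − b| < c < a + b
|a − b| = |14.4 − 10.4| = 4
a + b = 14.4 + 10.4 = 24.8

4 < c < 24.8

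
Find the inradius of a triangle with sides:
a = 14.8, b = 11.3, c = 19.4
r = Area/s where s is the semi-perimeter.
s = (14.8 + 11.3 + 19.4)/2 = 45.5/2 = 22.75
Area = √(s(s−a)(s−b)(s−c)) = √(22.75·7.95·11.45·3.35) ≈ √6937.43 ≈ 83.2913
r ≈ 83.2913/22.75 ≈ 3.66115

r = 3.661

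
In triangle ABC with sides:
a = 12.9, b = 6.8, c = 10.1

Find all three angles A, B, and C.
Law of cosines for each angle (a² = 166.41, b² = 46.24, c² = 102.01):
cos(A) = (b² + c² − a²)/(2bc) = (46.24 + 102.01 − 166.41)/(2·6.8·10.1) = -18.16/137.36 ≈ -0.132207  ⇒  A ≈ 97.5972°
cos(B) = (a² + c² − b²)/(2ac) = (166.41 + 102.01 − 46.24)/(2·12.9·10.1) = 222.18/260.58 ≈ 0.852636  ⇒  B ≈ 31.5004°
cos(C) = (a² + b² − c²)/(2ab) = (166.41 + 46.24 − 102.01)/(2·12.9·6.8) = 110.64/175.44 ≈ 0.630643  ⇒  C ≈ 50.9024°
Check: A + B + C ≈ 180°

A = 97.6°, B = 31.5°, C = 50.9°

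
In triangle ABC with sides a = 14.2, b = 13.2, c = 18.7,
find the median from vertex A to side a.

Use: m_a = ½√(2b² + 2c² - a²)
m_a = ½√(2·13.2² + 2·18.7² − 14.2²) = ½√(2·174.24 + 2·349.69 − 201.64) = ½√(348.48 + 699.38 − 201.64) = ½√846.22
√846.22 ≈ 29.0899, so m_a ≈ 14.5449

m_a = 14.54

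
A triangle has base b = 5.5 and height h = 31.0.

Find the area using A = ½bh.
A = ½·b·h = ½·5.5·31.0 = ½·170.5 = 85.25

Area = 85.25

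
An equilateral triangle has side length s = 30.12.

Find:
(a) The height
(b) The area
(a) The height splits the triangle into two 30-60-90 halves: h = s·√3/2 = 30.12·1.73205/2 ≈ 52.1694/2 ≈ 26.0847
(b) Area = (√3/4)·s² = (√3/4)·30.12² = (√3/4)·907.2144 ≈ 0.433013·907.2144 ≈ 392.835

Height = 26.08, Area = 392.8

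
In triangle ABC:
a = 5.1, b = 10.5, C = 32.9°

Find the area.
Two sides and the included angle (SAS): A = ½·a·b·sin(C) = ½·5.1·10.5·sin(32.9°)
sin(32.9°) ≈ 0.543174
A ≈ ½·53.55·0.543174 = 26.775·0.543174 ≈ 14.5435

Area = 14.54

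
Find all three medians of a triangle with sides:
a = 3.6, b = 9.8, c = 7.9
Median formula: m_a = ½√(2b² + 2c² − a²) (and cyclically). a² = 12.96, b² = 96.04, c² = 62.41.
m_a = ½√(2·96.04 + 2·62.41 − 12.96) = ½√303.94 ≈ ½·17.4339 ≈ 8.71694
m_b = ½√(2·12.96 + 2·62.41 − 96.04) = ½√54.7 ≈ ½·7.39594 ≈ 3.69797
m_c = ½√(2·12.96 + 2·96.04 − 62.41) = ½√155.59 ≈ ½·12.4736 ≈ 6.23679

m_a = 8.717, m_b = 3.698, m_c = 6.237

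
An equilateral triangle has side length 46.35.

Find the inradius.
r = Area/s with s the semi-perimeter.
Area = (√3/4)·46.35² = (√3/4)·2148.3225 ≈ 0.433013·2148.3225 ≈ 930.251
s = 3·46.35/2 = 69.525
r ≈ 930.251/69.525 ≈ 13.3801
(Equivalently r = side/(2√3) = 46.35/3.4641 ≈ 13.3801.)

r = 13.38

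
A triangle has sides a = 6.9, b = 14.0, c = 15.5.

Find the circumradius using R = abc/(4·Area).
First find the area with Heron's formula.
s = (6.9 + 14.0 + 15.5)/2 = 18.2
Area = √(s(s−a)(s−b)(s−c)) = √(18.2·11.3·4.2·2.7) ≈ √2332.18 ≈ 48.2927
abc = 6.9·14.0·15.5 = 1497.3
R = abc/(4·Area) ≈ 1497.3/(4·48.2927) = 1497.3/193.171 ≈ 7.75117

R = 7.751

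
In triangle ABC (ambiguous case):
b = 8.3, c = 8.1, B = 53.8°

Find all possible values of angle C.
b/sin(B) = c/sin(C)  ⇒  sin(C) = c·sin(B)/b = 8.1·sin(53.8°)/8.3
sin(53.8°) ≈ 0.80696
sin(C) ≈ 8.1·0.80696/8.3 ≈ 6.53638/8.3 ≈ 0.787515
Candidate 1: C₁ = arcsin(0.787515) ≈ 51.9539°  →  A = 180° − 53.8° − 51.9539° ≈ 74.2461° > 0, valid
Candidate 2: C₂ = 180° − C₁ ≈ 128.046°  →  A = 180° − 53.8° − 128.046° ≈ -1.8461° ≤ 0, not a valid triangle

C = 51.95° (one solution)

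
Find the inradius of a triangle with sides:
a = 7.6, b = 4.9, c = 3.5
r = Area/s where s is the semi-perimeter.
s = (7.6 + 4.9 + 3.5)/2 = 16/2 = 8
Area = √(s(s−a)(s−b)(s−c)) = √(8·0.4·3.1·4.5) ≈ √44.64 ≈ 6.68132
r ≈ 6.68132/8 ≈ 0.835165

r = 0.8352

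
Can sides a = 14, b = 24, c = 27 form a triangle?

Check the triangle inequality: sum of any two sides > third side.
a + b vs c: 14 + 24 = 38 > 27  ✓
a + c vs b: 14 + 27 = 41 > 24  ✓
b + c vs a: 24 + 27 = 51 > 14  ✓

Yes, triangle inequality satisfied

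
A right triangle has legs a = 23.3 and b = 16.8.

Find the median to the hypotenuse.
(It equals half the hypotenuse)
Hypotenuse c = √(a² + b²) = √(542.89 + 282.24) = √825.13 ≈ 28.7251
Median to hypotenuse = c/2 ≈ 28.7251/2 ≈ 14.3625

Median = 14.36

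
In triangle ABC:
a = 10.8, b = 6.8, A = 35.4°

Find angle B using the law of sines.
a/sin(A) = b/sin(B)  ⇒  sin(B) = b·sin(A)/a = 6.8·sin(35.4°)/10.8
sin(35.4°) ≈ 0.579281
sin(B) ≈ 6.8·0.579281/10.8 ≈ 3.93911/10.8 ≈ 0.364733
B = arcsin(0.364733) ≈ 21.3911°
(Since b ≤ a we need B ≤ A, so the obtuse alternative 180° − 21.3911° ≈ 158.609° is rejected.)

B = 21.39°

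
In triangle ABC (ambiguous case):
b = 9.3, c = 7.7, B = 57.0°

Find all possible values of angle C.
b/sin(B) = c/sin(C)  ⇒  sin(C) = c·sin(B)/b = 7.7·sin(57.0°)/9.3
sin(57.0°) ≈ 0.838671
sin(C) ≈ 7.7·0.838671/9.3 ≈ 6.45776/9.3 ≈ 0.694383
Candidate 1: C₁ = arcsin(0.694383) ≈ 43.9781°  →  A = 180° − 57.0° − 43.9781° ≈ 79.0219° > 0, valid
Candidate 2: C₂ = 180° − C₁ ≈ 136.022°  →  A = 180° − 57.0° − 136.022° ≈ -13.0219° ≤ 0, not a valid triangle

C = 43.98° (one solution)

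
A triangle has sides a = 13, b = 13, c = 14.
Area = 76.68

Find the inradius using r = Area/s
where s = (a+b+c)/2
s = (13 + 13 + 14)/2 = 40/2 = 20
r = Area/s = 76.68/20 ≈ 3.834

r = 3.834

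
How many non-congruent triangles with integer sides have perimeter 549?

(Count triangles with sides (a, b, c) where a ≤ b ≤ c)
Let a ≤ b ≤ c with a + b + c = 549. The only binding inequality is a + b > c, i.e. 549 − c > c, so c < 549/2; and c ≥ 549/3 since c is the largest side.
So 183 ≤ c ≤ 274. For each c, b runs from ⌈(549 − c)/2⌉ up to c (then a = 549 − b − c satisfies 1 ≤ a ≤ b automatically), giving c − ⌈(549 − c)/2⌉ + 1 choices.
Summing over c: 1 + 2 + 4 + 5 + … + 136 + 137  (92 terms, c = 183, …, 274) = 6348
Check (closed form: nearest integer to p²/48 for even p, (p+3)²/48 for odd p): (549+3)²/48 = 552²/48 = 304704/48 ≈ 6348.00 → 6348

6348 triangles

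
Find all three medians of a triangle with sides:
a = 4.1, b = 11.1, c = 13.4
Median formula: m_a = ½√(2b² + 2c² − a²) (and cyclically). a² = 16.81, b² = 123.21, c² = 179.56.
m_a = ½√(2·123.21 + 2·179.56 − 16.81) = ½√588.73 ≈ ½·24.2638 ≈ 12.1319
m_b = ½√(2·16.81 + 2·179.56 − 123.21) = ½√269.53 ≈ ½·16.4174 ≈ 8.20868
m_c = ½√(2·16.81 + 2·123.21 − 179.56) = ½√100.48 ≈ ½·10.024 ≈ 5.01199

m_a = 12.13, m_b = 8.209, m_c = 5.012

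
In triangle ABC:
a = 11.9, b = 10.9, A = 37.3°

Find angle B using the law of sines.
a/sin(A) = b/sin(B)  ⇒  sin(B) = b·sin(A)/a = 10.9·sin(37.3°)/11.9
sin(37.3°) ≈ 0.605988
sin(B) ≈ 10.9·0.605988/11.9 ≈ 6.60527/11.9 ≈ 0.555065
B = arcsin(0.555065) ≈ 33.7152°
(Since b ≤ a we need B ≤ A, so the obtuse alternative 180° − 33.7152° ≈ 146.285° is rejected.)

B = 33.72°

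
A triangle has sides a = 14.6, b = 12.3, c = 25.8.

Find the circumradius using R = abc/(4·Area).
First find the area with Heron's formula.
s = (14.6 + 12.3 + 25.8)/2 = 26.35
Area = √(s(s−a)(s−b)(s−c)) = √(26.35·11.75·14.05·0.55) ≈ √2392.53 ≈ 48.9135
abc = 14.6·12.3·25.8 = 4633.164
R = abc/(4·Area) ≈ 4633.164/(4·48.9135) = 4633.164/195.654 ≈ 23.6804

R = 23.68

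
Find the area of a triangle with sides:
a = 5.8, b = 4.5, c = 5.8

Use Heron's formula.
s = (5.8 + 4.5 + 5.8)/2 = 16.1/2 = 8.05
s − a = 2.25, s − b = 3.55, s − c = 2.25
s(s−a)(s−b)(s−c) = 8.05·2.25·3.55·2.25 ≈ 144.674
Area = √144.674 ≈ 12.028

Area = 12.03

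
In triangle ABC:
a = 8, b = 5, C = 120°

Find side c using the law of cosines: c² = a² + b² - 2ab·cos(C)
c² = 8² + 5² − 2·8·5·cos(120°)
cos(120°) ≈ -0.5
c² ≈ 64 + 25 − 80·(-0.5) ≈ 89 + 40 ≈ 129
c ≈ √129 ≈ 11.3578

c = 11.36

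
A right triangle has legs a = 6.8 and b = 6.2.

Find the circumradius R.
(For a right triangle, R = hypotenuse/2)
Hypotenuse c = √(a² + b²) = √(46.24 + 38.44) = √84.68 ≈ 9.20217
R = c/2 ≈ 9.20217/2 ≈ 4.60109

R = 4.601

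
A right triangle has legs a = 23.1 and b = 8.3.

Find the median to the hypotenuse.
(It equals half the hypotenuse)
Hypotenuse c = √(a² + b²) = √(533.61 + 68.89) = √602.5 ≈ 24.5459
Median to hypotenuse = c/2 ≈ 24.5459/2 ≈ 12.2729

Median = 12.27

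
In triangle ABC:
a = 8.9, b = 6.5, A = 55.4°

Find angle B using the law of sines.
a/sin(A) = b/sin(B)  ⇒  sin(B) = b·sin(A)/a = 6.5·sin(55.4°)/8.9
sin(55.4°) ≈ 0.823136
sin(B) ≈ 6.5·0.823136/8.9 ≈ 5.35039/8.9 ≈ 0.601167
B = arcsin(0.601167) ≈ 36.9535°
(Since b ≤ a we need B ≤ A, so the obtuse alternative 180° − 36.9535° ≈ 143.046° is rejected.)

B = 36.95°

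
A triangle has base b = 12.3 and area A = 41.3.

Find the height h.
A = ½·b·h  ⇒  h = 2A/b = 2·41.3/12.3 = 82.6/12.3 ≈ 6.71545

h = 6.715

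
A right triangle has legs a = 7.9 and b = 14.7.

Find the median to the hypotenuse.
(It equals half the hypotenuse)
Hypotenuse c = √(a² + b²) = √(62.41 + 216.09) = √278.5 ≈ 16.6883
Median to hypotenuse = c/2 ≈ 16.6883/2 ≈ 8.34416

Median = 8.344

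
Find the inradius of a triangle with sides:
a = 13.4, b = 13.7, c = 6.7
r = Area/s where s is the semi-perimeter.
s = (13.4 + 13.7 + 6.7)/2 = 33.8/2 = 16.9
Area = √(s(s−a)(s−b)(s−c)) = √(16.9·3.5·3.2·10.2) ≈ √1930.66 ≈ 43.9392
r ≈ 43.9392/16.9 ≈ 2.59995

r = 2.6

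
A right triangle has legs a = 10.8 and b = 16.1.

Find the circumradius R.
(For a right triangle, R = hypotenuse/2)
Hypotenuse c = √(a² + b²) = √(116.64 + 259.21) = √375.85 ≈ 19.3869
R = c/2 ≈ 19.3869/2 ≈ 9.69343

R = 9.693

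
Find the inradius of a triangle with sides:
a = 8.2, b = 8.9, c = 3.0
r = Area/s where s is the semi-perimeter.
s = (8.2 + 8.9 + 3.0)/2 = 20.1/2 = 10.05
Area = √(s(s−a)(s−b)(s−c)) = √(10.05·1.85·1.15·7.05) ≈ √150.739 ≈ 12.2776
r ≈ 12.2776/10.05 ≈ 1.22165

r = 1.222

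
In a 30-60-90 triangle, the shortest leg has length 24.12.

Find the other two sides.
In a 30-60-90 triangle the sides are in ratio 1 : √3 : 2 (short leg : long leg : hypotenuse).
Long leg = 24.12·√3 ≈ 24.12·1.73205 ≈ 41.7771
Hypotenuse = 2·24.12 = 48.24

Long leg = 24.12√3 = 41.78, Hypotenuse = 48.24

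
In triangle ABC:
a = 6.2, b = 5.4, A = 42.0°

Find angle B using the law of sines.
a/sin(A) = b/sin(B)  ⇒  sin(B) = b·sin(A)/a = 5.4·sin(42.0°)/6.2
sin(42.0°) ≈ 0.669131
sin(B) ≈ 5.4·0.669131/6.2 ≈ 3.61331/6.2 ≈ 0.582791
B = arcsin(0.582791) ≈ 35.6471°
(Since b ≤ a we need B ≤ A, so the obtuse alternative 180° − 35.6471° ≈ 144.353° is rejected.)

B = 35.65°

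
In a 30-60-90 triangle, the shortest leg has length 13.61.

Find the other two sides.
In a 30-60-90 triangle the sides are in ratio 1 : √3 : 2 (short leg : long leg : hypotenuse).
Long leg = 13.61·√3 ≈ 13.61·1.73205 ≈ 23.5732
Hypotenuse = 2·13.61 = 27.22

Long leg = 13.61√3 = 23.57, Hypotenuse = 27.22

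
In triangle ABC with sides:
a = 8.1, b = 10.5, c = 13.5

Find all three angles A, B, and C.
Law of cosines for each angle (a² = 65.61, b² = 110.25, c² = 182.25):
cos(A) = (b² + c² − a²)/(2bc) = (110.25 + 182.25 − 65.61)/(2·10.5·13.5) = 226.89/283.5 ≈ 0.800317  ⇒  A ≈ 36.8396°
cos(B) = (a² + c² − b²)/(2ac) = (65.61 + 182.25 − 110.25)/(2·8.1·13.5) = 137.61/218.7 ≈ 0.629218  ⇒  B ≈ 51.0075°
cos(C) = (a² + b² − c²)/(2ab) = (65.61 + 110.25 − 182.25)/(2·8.1·10.5) = -6.39/170.1 ≈ -0.0375661  ⇒  C ≈ 92.1529°
Check: A + B + C ≈ 180°

A = 36.84°, B = 51.01°, C = 92.15°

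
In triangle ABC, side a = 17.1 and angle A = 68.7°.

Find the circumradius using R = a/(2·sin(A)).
R = a/(2·sin(A)) = 17.1/(2·sin(68.7°))
sin(68.7°) ≈ 0.931691
R ≈ 17.1/(2·0.931691) = 17.1/1.86338 ≈ 9.17686

R = 9.177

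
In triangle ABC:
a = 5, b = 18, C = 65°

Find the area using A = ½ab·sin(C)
A = ½·a·b·sin(C) = ½·5·18·sin(65°)
sin(65°) ≈ 0.906308
A ≈ ½·90·0.906308 = 45·0.906308 ≈ 40.7839

Area = 40.78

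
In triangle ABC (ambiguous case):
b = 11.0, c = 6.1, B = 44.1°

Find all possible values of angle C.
b/sin(B) = c/sin(C)  ⇒  sin(C) = c·sin(B)/b = 6.1·sin(44.1°)/11.0
sin(44.1°) ≈ 0.695913
sin(C) ≈ 6.1·0.695913/11.0 ≈ 4.24507/11.0 ≈ 0.385915
Candidate 1: C₁ = arcsin(0.385915) ≈ 22.7006°  →  A = 180° − 44.1° − 22.7006° ≈ 113.199° > 0, valid
Candidate 2: C₂ = 180° − C₁ ≈ 157.299°  →  A = 180° − 44.1° − 157.299° ≈ -21.3994° ≤ 0, not a valid triangle

C = 22.7° (one solution)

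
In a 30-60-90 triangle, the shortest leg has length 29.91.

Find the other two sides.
In a 30-60-90 triangle the sides are in ratio 1 : √3 : 2 (short leg : long leg : hypotenuse).
Long leg = 29.91·√3 ≈ 29.91·1.73205 ≈ 51.8056
Hypotenuse = 2·29.91 = 59.82

Long leg = 29.91√3 = 51.81, Hypotenuse = 59.82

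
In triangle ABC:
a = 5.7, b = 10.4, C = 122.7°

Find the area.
Two sides and the included angle (SAS): A = ½·a·b·sin(C) = ½·5.7·10.4·sin(122.7°)
sin(122.7°) ≈ 0.841511
A ≈ ½·59.28·0.841511 = 29.64·0.841511 ≈ 24.9424

Area = 24.94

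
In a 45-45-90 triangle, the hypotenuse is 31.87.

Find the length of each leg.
In a 45-45-90 triangle hypotenuse = leg·√2, so leg = hypotenuse/√2.
Leg = 31.87/√2 ≈ 31.87/1.41421 ≈ 22.5355

Each leg = 22.54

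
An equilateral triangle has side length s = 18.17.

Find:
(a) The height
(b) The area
(a) The height splits the triangle into two 30-60-90 halves: h = s·√3/2 = 18.17·1.73205/2 ≈ 31.4714/2 ≈ 15.7357
(b) Area = (√3/4)·s² = (√3/4)·18.17² = (√3/4)·330.1489 ≈ 0.433013·330.1489 ≈ 142.959

Height = 15.74, Area = 143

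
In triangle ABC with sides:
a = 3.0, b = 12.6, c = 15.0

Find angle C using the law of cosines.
c² = a² + b² − 2ab·cos(C)  ⇒  cos(C) = (a² + b² − c²)/(2ab)
cos(C) = (3.0² + 12.6² − 15.0²)/(2·3.0·12.6) = (9 + 158.76 − 225)/75.6 = -57.24/75.6 ≈ -0.757143
C = arccos(-0.757143) ≈ 139.213°

C = 139.2°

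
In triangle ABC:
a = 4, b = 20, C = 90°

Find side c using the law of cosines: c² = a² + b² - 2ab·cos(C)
c² = 4² + 20² − 2·4·20·cos(90°)
cos(90°) ≈ 0
c² ≈ 16 + 400 − 160·(0) ≈ 416 − 0 ≈ 416
c ≈ √416 ≈ 20.3961

c = 20.4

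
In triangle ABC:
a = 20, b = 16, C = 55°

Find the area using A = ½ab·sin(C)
A = ½·a·b·sin(C) = ½·20·16·sin(55°)
sin(55°) ≈ 0.819152
A ≈ ½·320·0.819152 = 160·0.819152 ≈ 131.064

Area = 131.1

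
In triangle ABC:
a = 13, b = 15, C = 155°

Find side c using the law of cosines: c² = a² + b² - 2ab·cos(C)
c² = 13² + 15² − 2·13·15·cos(155°)
cos(155°) ≈ -0.906308
c² ≈ 169 + 225 − 390·(-0.906308) ≈ 394 + 353.46 ≈ 747.46
c ≈ √747.46 ≈ 27.3397

c = 27.34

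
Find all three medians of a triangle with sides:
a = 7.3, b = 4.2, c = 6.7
Median formula: m_a = ½√(2b² + 2c² − a²) (and cyclically). a² = 53.29, b² = 17.64, c² = 44.89.
m_a = ½√(2·17.64 + 2·44.89 − 53.29) = ½√71.77 ≈ ½·8.47172 ≈ 4.23586
m_b = ½√(2·53.29 + 2·44.89 − 17.64) = ½√178.72 ≈ ½·13.3686 ≈ 6.68431
m_c = ½√(2·53.29 + 2·17.64 − 44.89) = ½√96.97 ≈ ½·9.84733 ≈ 4.92367

m_a = 4.236, m_b = 6.684, m_c = 4.924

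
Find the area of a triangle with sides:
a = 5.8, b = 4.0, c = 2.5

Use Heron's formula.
s = (5.8 + 4.0 + 2.5)/2 = 12.3/2 = 6.15
s − a = 0.35, s − b = 2.15, s − c = 3.65
s(s−a)(s−b)(s−c) = 6.15·0.35·2.15·3.65 ≈ 16.8917
Area = √16.8917 ≈ 4.10996

Area = 4.11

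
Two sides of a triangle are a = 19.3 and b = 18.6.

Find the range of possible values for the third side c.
Triangle inequality: |a − b| < c < a + b
|a − b| = |19.3 − 18.6| = 0.7
a + b = 19.3 + 18.6 = 37.9

0.7 < c < 37.9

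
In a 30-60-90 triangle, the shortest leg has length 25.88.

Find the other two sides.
In a 30-60-90 triangle the sides are in ratio 1 : √3 : 2 (short leg : long leg : hypotenuse).
Long leg = 25.88·√3 ≈ 25.88·1.73205 ≈ 44.8255
Hypotenuse = 2·25.88 = 51.76

Long leg = 25.88√3 = 44.83, Hypotenuse = 51.76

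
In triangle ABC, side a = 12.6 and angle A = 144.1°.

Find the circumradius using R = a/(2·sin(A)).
R = a/(2·sin(A)) = 12.6/(2·sin(144.1°))
sin(144.1°) ≈ 0.586372
R ≈ 12.6/(2·0.586372) = 12.6/1.17274 ≈ 10.744

R = 10.74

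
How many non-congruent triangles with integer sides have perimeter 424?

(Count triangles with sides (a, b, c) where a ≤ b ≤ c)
Let a ≤ b ≤ c with a + b + c = 424. The only binding inequality is a + b > c, i.e. 424 − c > c, so c < 424/2; and c ≥ 424/3 since c is the largest side.
So 142 ≤ c ≤ 211. For each c, b runs from ⌈(424 − c)/2⌉ up to c (then a = 424 − b − c satisfies 1 ≤ a ≤ b automatically), giving c − ⌈(424 − c)/2⌉ + 1 choices.
Summing over c: 2 + 3 + 5 + 6 + … + 104 + 105  (70 terms, c = 142, …, 211) = 3745
Check (closed form: nearest integer to p²/48 for even p, (p+3)²/48 for odd p): 424²/48 = 179776/48 ≈ 3745.33 → 3745

3745 triangles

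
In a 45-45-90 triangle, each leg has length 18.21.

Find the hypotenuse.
In a 45-45-90 triangle the sides are in ratio 1 : 1 : √2, so hypotenuse = leg·√2.
Hypotenuse = 18.21·√2 ≈ 18.21·1.41421 ≈ 25.7528

Hypotenuse = 18.21√2 = 25.75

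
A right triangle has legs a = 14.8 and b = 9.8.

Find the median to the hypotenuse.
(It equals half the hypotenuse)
Hypotenuse c = √(a² + b²) = √(219.04 + 96.04) = √315.08 ≈ 17.7505
Median to hypotenuse = c/2 ≈ 17.7505/2 ≈ 8.87525

Median = 8.875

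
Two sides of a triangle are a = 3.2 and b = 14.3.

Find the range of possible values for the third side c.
Triangle inequality: |a − b| < c < a + b
|a − b| = |3.2 − 14.3| = 11.1
a + b = 3.2 + 14.3 = 17.5

11.1 < c < 17.5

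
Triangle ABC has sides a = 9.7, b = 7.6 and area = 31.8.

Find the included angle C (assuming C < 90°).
Area = ½·a·b·sin(C)  ⇒  sin(C) = 2·Area/(a·b) = 2·31.8/(9.7·7.6) = 63.6/73.72 ≈ 0.862724
C = arcsin(0.862724) ≈ 59.6238° (taking the acute solution since C < 90°)

C = 59.62°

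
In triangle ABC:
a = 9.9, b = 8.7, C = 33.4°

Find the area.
Two sides and the included angle (SAS): A = ½·a·b·sin(C) = ½·9.9·8.7·sin(33.4°)
sin(33.4°) ≈ 0.550481
A ≈ ½·86.13·0.550481 = 43.065·0.550481 ≈ 23.7065

Area = 23.71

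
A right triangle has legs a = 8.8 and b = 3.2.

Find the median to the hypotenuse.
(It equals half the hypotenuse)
Hypotenuse c = √(a² + b²) = √(77.44 + 10.24) = √87.68 ≈ 9.36376
Median to hypotenuse = c/2 ≈ 9.36376/2 ≈ 4.68188

Median = 4.682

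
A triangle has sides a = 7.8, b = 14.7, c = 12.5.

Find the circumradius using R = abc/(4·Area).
First find the area with Heron's formula.
s = (7.8 + 14.7 + 12.5)/2 = 17.5
Area = √(s(s−a)(s−b)(s−c)) = √(17.5·9.7·2.8·5) ≈ √2376.5 ≈ 48.7494
abc = 7.8·14.7·12.5 = 1433.25
R = abc/(4·Area) ≈ 1433.25/(4·48.7494) = 1433.25/194.997 ≈ 7.3501

R = 7.35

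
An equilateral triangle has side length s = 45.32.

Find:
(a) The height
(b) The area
(a) The height splits the triangle into two 30-60-90 halves: h = s·√3/2 = 45.32·1.73205/2 ≈ 78.4965/2 ≈ 39.2483
(b) Area = (√3/4)·s² = (√3/4)·45.32² = (√3/4)·2053.9024 ≈ 0.433013·2053.9024 ≈ 889.366

Height = 39.25, Area = 889.4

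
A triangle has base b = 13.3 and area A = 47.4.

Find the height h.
A = ½·b·h  ⇒  h = 2A/b = 2·47.4/13.3 = 94.8/13.3 ≈ 7.12782

h = 7.128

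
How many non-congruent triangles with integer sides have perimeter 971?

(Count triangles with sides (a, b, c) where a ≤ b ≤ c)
Let a ≤ b ≤ c with a + b + c = 971. The only binding inequality is a + b > c, i.e. 971 − c > c, so c < 971/2; and c ≥ 971/3 since c is the largest side.
So 324 ≤ c ≤ 485. For each c, b runs from ⌈(971 − c)/2⌉ up to c (then a = 971 − b − c satisfies 1 ≤ a ≤ b automatically), giving c − ⌈(971 − c)/2⌉ + 1 choices.
Summing over c: 1 + 3 + 4 + 6 + … + 241 + 243  (162 terms, c = 324, …, 485) = 19764
Check (closed form: nearest integer to p²/48 for even p, (p+3)²/48 for odd p): (971+3)²/48 = 974²/48 = 948676/48 ≈ 19764.08 → 19764

19764 triangles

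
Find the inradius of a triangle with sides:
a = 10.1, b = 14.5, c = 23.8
r = Area/s where s is the semi-perimeter.
s = (10.1 + 14.5 + 23.8)/2 = 48.4/2 = 24.2
Area = √(s(s−a)(s−b)(s−c)) = √(24.2·14.1·9.7·0.4) ≈ √1323.93 ≈ 36.3859
r ≈ 36.3859/24.2 ≈ 1.50355

r = 1.504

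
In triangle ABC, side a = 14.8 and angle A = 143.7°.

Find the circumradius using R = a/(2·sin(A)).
R = a/(2·sin(A)) = 14.8/(2·sin(143.7°))
sin(143.7°) ≈ 0.592013
R ≈ 14.8/(2·0.592013) = 14.8/1.18403 ≈ 12.4997

R = 12.5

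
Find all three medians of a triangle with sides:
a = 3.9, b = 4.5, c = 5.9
Median formula: m_a = ½√(2b² + 2c² − a²) (and cyclically). a² = 15.21, b² = 20.25, c² = 34.81.
m_a = ½√(2·20.25 + 2·34.81 − 15.21) = ½√94.91 ≈ ½·9.74218 ≈ 4.87109
m_b = ½√(2·15.21 + 2·34.81 − 20.25) = ½√79.79 ≈ ½·8.93252 ≈ 4.46626
m_c = ½√(2·15.21 + 2·20.25 − 34.81) = ½√36.11 ≈ ½·6.00916 ≈ 3.00458

m_a = 4.871, m_b = 4.466, m_c = 3.005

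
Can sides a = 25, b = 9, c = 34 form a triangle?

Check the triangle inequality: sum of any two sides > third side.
a + b vs c: 25 + 9 = 34 ≤ 34  ✗
a + c vs b: 25 + 34 = 59 > 9  ✓
b + c vs a: 9 + 34 = 43 > 25  ✓

No: 25 + 9 = 34 is not > 34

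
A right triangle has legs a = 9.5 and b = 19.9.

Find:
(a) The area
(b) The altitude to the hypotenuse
(a) The legs are perpendicular, so Area = ½·a·b = ½·9.5·19.9 = ½·189.05 = 94.525
(b) Hypotenuse c = √(a² + b²) = √(90.25 + 396.01) = √486.26 ≈ 22.0513
    Area = ½·c·h_c  ⇒  h_c = 2·Area/c = 189.05/22.0513 ≈ 8.57319

Area = 94.525, h_c = 8.573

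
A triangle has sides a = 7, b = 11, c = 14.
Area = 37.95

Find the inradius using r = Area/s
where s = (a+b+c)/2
s = (7 + 11 + 14)/2 = 32/2 = 16
r = Area/s = 37.95/16 ≈ 2.37188

r = 2.372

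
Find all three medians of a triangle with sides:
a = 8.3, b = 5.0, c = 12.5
Median formula: m_a = ½√(2b² + 2c² − a²) (and cyclically). a² = 68.89, b² = 25, c² = 156.25.
m_a = ½√(2·25 + 2·156.25 − 68.89) = ½√293.61 ≈ ½·17.1351 ≈ 8.56753
m_b = ½√(2·68.89 + 2·156.25 − 25) = ½√425.28 ≈ ½·20.6223 ≈ 10.3112
m_c = ½√(2·68.89 + 2·25 − 156.25) = ½√31.53 ≈ ½·5.61516 ≈ 2.80758

m_a = 8.568, m_b = 10.31, m_c = 2.808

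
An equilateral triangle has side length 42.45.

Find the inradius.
r = Area/s with s the semi-perimeter.
Area = (√3/4)·42.45² = (√3/4)·1802.0025 ≈ 0.433013·1802.0025 ≈ 780.29
s = 3·42.45/2 = 63.675
r ≈ 780.29/63.675 ≈ 12.2543
(Equivalently r = side/(2√3) = 42.45/3.4641 ≈ 12.2543.)

r = 12.25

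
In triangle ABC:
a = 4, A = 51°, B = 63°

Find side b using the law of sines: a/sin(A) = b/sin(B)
a/sin(A) = b/sin(B)  ⇒  b = a·sin(B)/sin(A) = 4·sin(63°)/sin(51°)
sin(63°) ≈ 0.891007, sin(51°) ≈ 0.777146
b ≈ 4·0.891007/0.777146 ≈ 3.56403/0.777146 ≈ 4.58604

b = 4.586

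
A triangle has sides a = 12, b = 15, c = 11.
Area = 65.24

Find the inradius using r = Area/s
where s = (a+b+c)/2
s = (12 + 15 + 11)/2 = 38/2 = 19
r = Area/s = 65.24/19 ≈ 3.43368

r = 3.434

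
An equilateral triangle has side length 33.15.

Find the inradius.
r = Area/s with s the semi-perimeter.
Area = (√3/4)·33.15² = (√3/4)·1098.9225 ≈ 0.433013·1098.9225 ≈ 475.847
s = 3·33.15/2 = 49.725
r ≈ 475.847/49.725 ≈ 9.56958
(Equivalently r = side/(2√3) = 33.15/3.4641 ≈ 9.56958.)

r = 9.57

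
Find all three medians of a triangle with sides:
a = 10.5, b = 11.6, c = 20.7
Median formula: m_a = ½√(2b² + 2c² − a²) (and cyclically). a² = 110.25, b² = 134.56, c² = 428.49.
m_a = ½√(2·134.56 + 2·428.49 − 110.25) = ½√1015.85 ≈ ½·31.8724 ≈ 15.9362
m_b = ½√(2·110.25 + 2·428.49 − 134.56) = ½√942.92 ≈ ½·30.707 ≈ 15.3535
m_c = ½√(2·110.25 + 2·134.56 − 428.49) = ½√61.13 ≈ ½·7.81857 ≈ 3.90928

m_a = 15.94, m_b = 15.35, m_c = 3.909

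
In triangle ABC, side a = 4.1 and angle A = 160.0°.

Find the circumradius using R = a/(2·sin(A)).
R = a/(2·sin(A)) = 4.1/(2·sin(160.0°))
sin(160.0°) ≈ 0.34202
R ≈ 4.1/(2·0.34202) = 4.1/0.68404 ≈ 5.9938

R = 5.994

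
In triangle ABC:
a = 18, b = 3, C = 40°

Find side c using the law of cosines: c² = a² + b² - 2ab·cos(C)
c² = 18² + 3² − 2·18·3·cos(40°)
cos(40°) ≈ 0.766044
c² ≈ 324 + 9 − 108·(0.766044) ≈ 333 − 82.7328 ≈ 250.267
c ≈ √250.267 ≈ 15.8198

c = 15.82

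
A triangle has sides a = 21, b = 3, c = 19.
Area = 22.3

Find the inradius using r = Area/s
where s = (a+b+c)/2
s = (21 + 3 + 19)/2 = 43/2 = 21.5
r = Area/s = 22.3/21.5 ≈ 1.03721

r = 1.037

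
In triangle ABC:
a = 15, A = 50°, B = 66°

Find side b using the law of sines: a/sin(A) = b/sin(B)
a/sin(A) = b/sin(B)  ⇒  b = a·sin(B)/sin(A) = 15·sin(66°)/sin(50°)
sin(66°) ≈ 0.913545, sin(50°) ≈ 0.766044
b ≈ 15·0.913545/0.766044 ≈ 13.7032/0.766044 ≈ 17.8882

b = 17.89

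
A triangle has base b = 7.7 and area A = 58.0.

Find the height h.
A = ½·b·h  ⇒  h = 2A/b = 2·58.0/7.7 = 116/7.7 ≈ 15.0649

h = 15.06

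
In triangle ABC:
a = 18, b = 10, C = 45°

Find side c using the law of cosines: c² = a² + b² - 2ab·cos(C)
c² = 18² + 10² − 2·18·10·cos(45°)
cos(45°) ≈ 0.707107
c² ≈ 324 + 100 − 360·(0.707107) ≈ 424 − 254.558 ≈ 169.442
c ≈ √169.442 ≈ 13.017

c = 13.02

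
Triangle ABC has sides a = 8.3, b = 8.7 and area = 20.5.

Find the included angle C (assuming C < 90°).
Area = ½·a·b·sin(C)  ⇒  sin(C) = 2·Area/(a·b) = 2·20.5/(8.3·8.7) = 41/72.21 ≈ 0.567788
C = arcsin(0.567788) ≈ 34.5961° (taking the acute solution since C < 90°)

C = 34.6°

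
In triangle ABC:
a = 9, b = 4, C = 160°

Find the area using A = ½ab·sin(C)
A = ½·a·b·sin(C) = ½·9·4·sin(160°)
sin(160°) ≈ 0.34202
A ≈ ½·36·0.34202 = 18·0.34202 ≈ 6.15636

Area = 6.156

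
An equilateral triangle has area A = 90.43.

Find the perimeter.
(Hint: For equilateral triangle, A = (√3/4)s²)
A = (√3/4)s²  ⇒  s² = 4A/√3 = 4·90.43/√3 = 361.72/1.73205 ≈ 208.839
s ≈ √208.839 ≈ 14.4513
Perimeter = 3s ≈ 3·14.4513 ≈ 43.3538

Perimeter = 43.35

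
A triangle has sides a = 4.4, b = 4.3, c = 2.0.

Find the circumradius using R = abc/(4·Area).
First find the area with Heron's formula.
s = (4.4 + 4.3 + 2.0)/2 = 5.35
Area = √(s(s−a)(s−b)(s−c)) = √(5.35·0.95·1.05·3.35) ≈ √17.8777 ≈ 4.2282
abc = 4.4·4.3·2.0 = 37.84
R = abc/(4·Area) ≈ 37.84/(4·4.2282) = 37.84/16.9128 ≈ 2.23736

R = 2.237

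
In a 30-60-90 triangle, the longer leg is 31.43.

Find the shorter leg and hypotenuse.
In a 30-60-90 triangle the sides are in ratio 1 : √3 : 2, so short leg = long leg/√3 and hypotenuse = 2·(short leg).
Short leg = 31.43/√3 ≈ 31.43/1.73205 ≈ 18.1461
Hypotenuse = 2·18.1461 ≈ 36.2922

Short leg = 18.15, Hypotenuse = 36.29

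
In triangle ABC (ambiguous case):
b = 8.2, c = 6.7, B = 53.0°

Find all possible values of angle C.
b/sin(B) = c/sin(C)  ⇒  sin(C) = c·sin(B)/b = 6.7·sin(53.0°)/8.2
sin(53.0°) ≈ 0.798636
sin(C) ≈ 6.7·0.798636/8.2 ≈ 5.35086/8.2 ≈ 0.652544
Candidate 1: C₁ = arcsin(0.652544) ≈ 40.7337°  →  A = 180° − 53.0° − 40.7337° ≈ 86.2663° > 0, valid
Candidate 2: C₂ = 180° − C₁ ≈ 139.266°  →  A = 180° − 53.0° − 139.266° ≈ -12.2663° ≤ 0, not a valid triangle

C = 40.73° (one solution)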